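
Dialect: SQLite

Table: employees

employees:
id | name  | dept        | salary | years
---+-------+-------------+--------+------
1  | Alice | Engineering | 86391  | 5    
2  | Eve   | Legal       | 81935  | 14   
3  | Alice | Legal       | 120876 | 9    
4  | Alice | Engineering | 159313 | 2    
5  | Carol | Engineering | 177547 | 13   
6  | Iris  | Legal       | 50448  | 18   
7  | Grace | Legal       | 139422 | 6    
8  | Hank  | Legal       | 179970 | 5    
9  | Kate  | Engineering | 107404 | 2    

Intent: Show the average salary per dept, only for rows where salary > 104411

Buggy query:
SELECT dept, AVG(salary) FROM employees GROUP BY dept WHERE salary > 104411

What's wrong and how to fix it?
Bug: Row-level WHERE must come before GROUP BY in the clause order

Fix: Place WHERE between FROM and GROUP BY

Corrected query:
SELECT dept, AVG(salary) FROM employees WHERE salary > 104411 GROUP BY dept

Result:
dept        | AVG(salary)
------------+------------
Engineering | 148088     
Legal       | 146756     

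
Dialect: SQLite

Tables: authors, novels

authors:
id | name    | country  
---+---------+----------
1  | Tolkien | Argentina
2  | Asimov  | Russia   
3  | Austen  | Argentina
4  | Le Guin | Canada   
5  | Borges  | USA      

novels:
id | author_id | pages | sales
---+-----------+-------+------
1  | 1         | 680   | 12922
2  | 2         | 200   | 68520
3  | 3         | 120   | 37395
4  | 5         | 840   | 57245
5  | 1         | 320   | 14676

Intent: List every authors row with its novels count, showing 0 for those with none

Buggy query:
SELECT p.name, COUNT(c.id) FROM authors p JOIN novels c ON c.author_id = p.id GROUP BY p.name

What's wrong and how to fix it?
Bug: An inner join excludes parents with zero children

Fix: Use LEFT JOIN so parents without children still appear (COUNT(c.id) gives 0)

Corrected query:
SELECT p.name, COUNT(c.id) FROM authors p LEFT JOIN novels c ON c.author_id = p.id GROUP BY p.name

Result:
name    | COUNT(c.id)
--------+------------
Asimov  | 1          
Austen  | 1          
Borges  | 1          
Le Guin | 0          
Tolkien | 2          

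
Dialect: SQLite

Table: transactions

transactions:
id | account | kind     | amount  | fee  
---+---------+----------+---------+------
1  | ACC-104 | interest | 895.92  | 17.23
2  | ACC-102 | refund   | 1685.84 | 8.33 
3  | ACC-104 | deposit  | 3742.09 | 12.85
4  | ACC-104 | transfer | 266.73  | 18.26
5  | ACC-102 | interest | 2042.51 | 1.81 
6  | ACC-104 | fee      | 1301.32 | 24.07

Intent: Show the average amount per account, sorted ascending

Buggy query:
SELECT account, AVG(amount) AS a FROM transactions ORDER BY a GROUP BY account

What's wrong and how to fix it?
Bug: ORDER BY appears before GROUP BY; SQL clause order requires GROUP BY first

Fix: Move ORDER BY to the end, after GROUP BY

Corrected query:
SELECT account, AVG(amount) AS a FROM transactions GROUP BY account ORDER BY a

Result:
account | a       
--------+---------
ACC-104 | 1551.515
ACC-102 | 1864.175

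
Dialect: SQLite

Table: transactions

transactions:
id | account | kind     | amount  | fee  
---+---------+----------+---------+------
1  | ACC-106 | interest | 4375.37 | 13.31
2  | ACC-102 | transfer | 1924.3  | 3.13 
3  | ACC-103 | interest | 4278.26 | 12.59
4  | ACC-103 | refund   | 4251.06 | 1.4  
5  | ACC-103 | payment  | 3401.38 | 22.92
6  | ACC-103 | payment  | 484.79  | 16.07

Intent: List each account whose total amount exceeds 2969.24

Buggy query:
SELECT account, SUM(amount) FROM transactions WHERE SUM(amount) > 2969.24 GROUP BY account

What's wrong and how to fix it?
Bug: SUM(amount) is an aggregate, but WHERE filters rows before aggregation

Fix: Move the aggregate condition to a HAVING clause

Corrected query:
SELECT account, SUM(amount) FROM transactions GROUP BY account HAVING SUM(amount) > 2969.24

Result:
account | SUM(amount)
--------+------------
ACC-103 | 12415.49   
ACC-106 | 4375.37    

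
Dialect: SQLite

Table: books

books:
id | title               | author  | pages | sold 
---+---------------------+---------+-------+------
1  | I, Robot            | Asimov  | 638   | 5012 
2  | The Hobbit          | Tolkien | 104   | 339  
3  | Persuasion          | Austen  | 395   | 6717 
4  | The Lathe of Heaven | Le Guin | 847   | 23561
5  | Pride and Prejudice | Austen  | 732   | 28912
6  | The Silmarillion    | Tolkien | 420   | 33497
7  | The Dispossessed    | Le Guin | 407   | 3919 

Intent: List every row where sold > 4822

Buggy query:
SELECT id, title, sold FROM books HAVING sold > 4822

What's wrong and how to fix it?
Bug: HAVING filters the output of aggregation, but this query has no GROUP BY and no aggregate functions, so SQLite rejects it (HAVING clause on a non-aggregate query); the condition here is per row

Fix: Use WHERE for row-level filtering

Corrected query:
SELECT id, title, sold FROM books WHERE sold > 4822

Result:
id | title               | sold 
---+---------------------+------
1  | I, Robot            | 5012 
3  | Persuasion          | 6717 
4  | The Lathe of Heaven | 23561
5  | Pride and Prejudice | 28912
6  | The Silmarillion    | 33497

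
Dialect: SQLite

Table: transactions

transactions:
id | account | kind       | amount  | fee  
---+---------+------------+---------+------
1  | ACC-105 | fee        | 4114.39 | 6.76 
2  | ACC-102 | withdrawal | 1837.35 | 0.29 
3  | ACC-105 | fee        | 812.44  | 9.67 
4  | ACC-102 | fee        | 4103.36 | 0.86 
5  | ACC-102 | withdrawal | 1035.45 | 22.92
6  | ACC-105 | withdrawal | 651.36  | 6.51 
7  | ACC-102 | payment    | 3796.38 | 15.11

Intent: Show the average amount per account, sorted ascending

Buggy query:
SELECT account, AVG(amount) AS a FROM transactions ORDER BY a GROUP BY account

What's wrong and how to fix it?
Bug: GROUP BY must precede ORDER BY

Fix: Reorder: SELECT … FROM … GROUP BY … ORDER BY …

Corrected query:
SELECT account, AVG(amount) AS a FROM transactions GROUP BY account ORDER BY a

Result:
account | a          
--------+------------
ACC-105 | 1859.396667
ACC-102 | 2693.135   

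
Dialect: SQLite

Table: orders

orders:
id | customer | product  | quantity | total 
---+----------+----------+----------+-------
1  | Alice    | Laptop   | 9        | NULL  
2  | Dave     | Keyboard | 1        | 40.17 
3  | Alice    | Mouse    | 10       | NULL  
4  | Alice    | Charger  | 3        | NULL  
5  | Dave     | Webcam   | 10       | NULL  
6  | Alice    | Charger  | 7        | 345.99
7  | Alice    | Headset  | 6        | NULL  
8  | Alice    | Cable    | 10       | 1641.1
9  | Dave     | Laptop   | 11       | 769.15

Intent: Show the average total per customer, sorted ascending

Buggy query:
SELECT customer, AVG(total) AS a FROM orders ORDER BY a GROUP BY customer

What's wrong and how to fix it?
Bug: GROUP BY must precede ORDER BY

Fix: Reorder: SELECT … FROM … GROUP BY … ORDER BY …

Corrected query:
SELECT customer, AVG(total) AS a FROM orders GROUP BY customer ORDER BY a

Result:
customer | a      
---------+--------
Dave     | 404.66 
Alice    | 993.545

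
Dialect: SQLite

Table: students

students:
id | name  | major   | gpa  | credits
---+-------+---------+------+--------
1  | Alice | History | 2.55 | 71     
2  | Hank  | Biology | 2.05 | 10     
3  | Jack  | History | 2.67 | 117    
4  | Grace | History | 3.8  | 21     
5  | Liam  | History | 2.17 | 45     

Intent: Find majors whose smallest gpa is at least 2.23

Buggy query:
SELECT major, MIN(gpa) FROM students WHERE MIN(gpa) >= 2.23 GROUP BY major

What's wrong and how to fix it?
Bug: Aggregates like MIN are computed per group after WHERE runs

Fix: Replace WHERE with HAVING after the GROUP BY

Corrected query:
SELECT major, MIN(gpa) FROM students GROUP BY major HAVING MIN(gpa) >= 2.23

Result:
(no rows)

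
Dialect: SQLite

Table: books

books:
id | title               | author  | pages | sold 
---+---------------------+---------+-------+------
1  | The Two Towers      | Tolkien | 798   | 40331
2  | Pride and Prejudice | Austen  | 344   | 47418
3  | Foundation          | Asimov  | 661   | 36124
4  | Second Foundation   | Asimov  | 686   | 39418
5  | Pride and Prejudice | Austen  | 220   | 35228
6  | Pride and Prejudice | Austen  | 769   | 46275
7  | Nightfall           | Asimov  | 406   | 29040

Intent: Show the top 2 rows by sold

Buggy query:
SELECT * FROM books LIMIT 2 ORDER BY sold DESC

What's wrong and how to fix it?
Bug: LIMIT must come after ORDER BY

Fix: Sort with ORDER BY, then apply LIMIT

Corrected query:
SELECT * FROM books ORDER BY sold DESC LIMIT 2

Result:
id | title               | author | pages | sold 
---+---------------------+--------+-------+------
2  | Pride and Prejudice | Austen | 344   | 47418
6  | Pride and Prejudice | Austen | 769   | 46275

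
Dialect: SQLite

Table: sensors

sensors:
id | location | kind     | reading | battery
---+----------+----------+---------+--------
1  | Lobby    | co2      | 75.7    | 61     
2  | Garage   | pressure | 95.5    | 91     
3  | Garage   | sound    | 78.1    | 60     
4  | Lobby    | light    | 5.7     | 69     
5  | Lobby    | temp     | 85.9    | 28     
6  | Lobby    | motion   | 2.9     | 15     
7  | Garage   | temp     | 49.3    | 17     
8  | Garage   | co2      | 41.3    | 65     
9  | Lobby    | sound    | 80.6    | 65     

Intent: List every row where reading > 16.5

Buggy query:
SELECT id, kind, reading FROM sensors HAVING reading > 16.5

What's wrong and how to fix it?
Bug: This is a non-aggregate query (no GROUP BY, no aggregates), so in SQLite the HAVING clause is invalid here; a row-level condition belongs in WHERE

Fix: Replace HAVING with WHERE since the condition applies to individual rows

Corrected query:
SELECT id, kind, reading FROM sensors WHERE reading > 16.5

Result:
id | kind     | reading
---+----------+--------
1  | co2      | 75.7   
2  | pressure | 95.5   
3  | sound    | 78.1   
5  | temp     | 85.9   
7  | temp     | 49.3   
8  | co2      | 41.3   
9  | sound    | 80.6   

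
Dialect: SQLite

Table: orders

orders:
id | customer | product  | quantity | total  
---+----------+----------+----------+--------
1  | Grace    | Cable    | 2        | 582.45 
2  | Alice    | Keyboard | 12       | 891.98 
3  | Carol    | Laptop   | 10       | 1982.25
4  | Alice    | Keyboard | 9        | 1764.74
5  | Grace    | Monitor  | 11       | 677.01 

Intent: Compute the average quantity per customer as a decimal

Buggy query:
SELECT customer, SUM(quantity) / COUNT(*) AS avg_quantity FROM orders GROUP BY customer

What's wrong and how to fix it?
Bug: SUM(quantity) and COUNT(*) are both integers; the division truncates the fractional part

Fix: Cast one side to REAL so the division keeps the fractional part

Corrected query:
SELECT customer, SUM(quantity) * 1.0 / COUNT(*) AS avg_quantity FROM orders GROUP BY customer

Result:
customer | avg_quantity
---------+-------------
Alice    | 10.5        
Carol    | 10          
Grace    | 6.5         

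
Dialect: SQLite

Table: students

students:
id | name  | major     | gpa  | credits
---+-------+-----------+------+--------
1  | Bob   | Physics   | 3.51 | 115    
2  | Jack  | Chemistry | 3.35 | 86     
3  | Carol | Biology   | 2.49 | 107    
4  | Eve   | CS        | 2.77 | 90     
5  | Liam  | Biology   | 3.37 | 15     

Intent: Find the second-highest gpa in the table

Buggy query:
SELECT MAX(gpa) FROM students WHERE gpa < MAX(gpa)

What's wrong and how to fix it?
Bug: The inner MAX is an aggregate inside WHERE, which is not allowed

Fix: Compute the overall MAX in a subquery, then take MAX of rows below it

Corrected query:
SELECT MAX(gpa) FROM students WHERE gpa < (SELECT MAX(gpa) FROM students)

Result:
MAX(gpa)
--------
3.37    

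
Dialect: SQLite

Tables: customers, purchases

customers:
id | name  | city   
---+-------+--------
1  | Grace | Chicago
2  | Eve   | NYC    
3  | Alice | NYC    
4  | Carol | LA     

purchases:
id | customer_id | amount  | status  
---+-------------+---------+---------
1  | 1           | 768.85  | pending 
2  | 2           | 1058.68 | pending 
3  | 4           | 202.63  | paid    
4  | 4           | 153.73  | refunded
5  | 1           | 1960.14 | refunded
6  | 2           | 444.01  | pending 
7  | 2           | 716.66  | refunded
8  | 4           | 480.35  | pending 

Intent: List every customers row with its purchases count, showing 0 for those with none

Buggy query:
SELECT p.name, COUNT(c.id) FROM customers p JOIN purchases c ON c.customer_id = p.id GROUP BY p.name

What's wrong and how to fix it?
Bug: INNER JOIN drops customers rows that have no matching purchases rows

Fix: Use LEFT JOIN so parents without children still appear (COUNT(c.id) gives 0)

Corrected query:
SELECT p.name, COUNT(c.id) FROM customers p LEFT JOIN purchases c ON c.customer_id = p.id GROUP BY p.name

Result:
name  | COUNT(c.id)
------+------------
Alice | 0          
Carol | 3          
Eve   | 3          
Grace | 2          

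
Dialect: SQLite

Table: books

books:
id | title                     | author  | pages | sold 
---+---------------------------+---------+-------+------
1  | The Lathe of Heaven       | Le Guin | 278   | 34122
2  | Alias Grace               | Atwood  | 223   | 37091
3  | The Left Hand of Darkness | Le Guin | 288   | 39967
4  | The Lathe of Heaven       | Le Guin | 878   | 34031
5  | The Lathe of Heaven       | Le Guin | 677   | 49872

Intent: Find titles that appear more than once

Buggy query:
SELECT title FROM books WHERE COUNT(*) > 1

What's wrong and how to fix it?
Bug: COUNT(*) is an aggregate and cannot be used in WHERE

Fix: GROUP BY title, then filter groups with HAVING COUNT(*) > 1

Corrected query:
SELECT title FROM books GROUP BY title HAVING COUNT(*) > 1

Result:
title              
-------------------
The Lathe of Heaven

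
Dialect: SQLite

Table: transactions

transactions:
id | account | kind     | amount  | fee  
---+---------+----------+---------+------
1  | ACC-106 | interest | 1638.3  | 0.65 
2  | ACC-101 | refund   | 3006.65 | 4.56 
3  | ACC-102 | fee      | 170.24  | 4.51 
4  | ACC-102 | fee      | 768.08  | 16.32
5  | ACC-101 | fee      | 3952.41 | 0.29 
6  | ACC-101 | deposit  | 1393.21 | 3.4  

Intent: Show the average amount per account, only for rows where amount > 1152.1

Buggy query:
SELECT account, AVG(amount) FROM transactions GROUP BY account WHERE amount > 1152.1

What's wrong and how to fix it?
Bug: Row-level WHERE must come before GROUP BY in the clause order

Fix: Move the WHERE clause before GROUP BY

Corrected query:
SELECT account, AVG(amount) FROM transactions WHERE amount > 1152.1 GROUP BY account

Result:
account | AVG(amount)
--------+------------
ACC-101 | 2784.09    
ACC-106 | 1638.3     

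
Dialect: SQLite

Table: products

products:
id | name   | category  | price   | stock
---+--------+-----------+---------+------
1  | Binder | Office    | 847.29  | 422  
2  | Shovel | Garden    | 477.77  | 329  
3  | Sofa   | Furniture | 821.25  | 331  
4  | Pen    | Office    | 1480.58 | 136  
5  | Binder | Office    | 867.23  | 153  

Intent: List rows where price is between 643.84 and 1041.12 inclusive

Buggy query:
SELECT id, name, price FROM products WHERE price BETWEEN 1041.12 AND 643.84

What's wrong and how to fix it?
Bug: BETWEEN expects the lower bound first; with 1041.12 AND 643.84 the range is empty

Fix: Write BETWEEN 643.84 AND 1041.12

Corrected query:
SELECT id, name, price FROM products WHERE price BETWEEN 643.84 AND 1041.12

Result:
id | name   | price 
---+--------+-------
1  | Binder | 847.29
3  | Sofa   | 821.25
5  | Binder | 867.23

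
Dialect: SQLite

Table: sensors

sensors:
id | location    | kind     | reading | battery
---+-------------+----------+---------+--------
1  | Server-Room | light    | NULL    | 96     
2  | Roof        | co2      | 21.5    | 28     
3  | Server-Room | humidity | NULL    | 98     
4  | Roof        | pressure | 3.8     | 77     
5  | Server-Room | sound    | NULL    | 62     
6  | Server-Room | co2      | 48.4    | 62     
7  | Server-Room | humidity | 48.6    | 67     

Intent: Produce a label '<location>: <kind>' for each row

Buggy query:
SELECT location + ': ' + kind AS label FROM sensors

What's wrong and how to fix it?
Bug: SQLite uses || for string concatenation; + coerces text to numbers (yielding 0)

Fix: Replace + with || to concatenate text

Corrected query:
SELECT location || ': ' || kind AS label FROM sensors

Result:
label                
---------------------
Server-Room: light   
Roof: co2            
Server-Room: humidity
Roof: pressure       
Server-Room: sound   
Server-Room: co2     
Server-Room: humidity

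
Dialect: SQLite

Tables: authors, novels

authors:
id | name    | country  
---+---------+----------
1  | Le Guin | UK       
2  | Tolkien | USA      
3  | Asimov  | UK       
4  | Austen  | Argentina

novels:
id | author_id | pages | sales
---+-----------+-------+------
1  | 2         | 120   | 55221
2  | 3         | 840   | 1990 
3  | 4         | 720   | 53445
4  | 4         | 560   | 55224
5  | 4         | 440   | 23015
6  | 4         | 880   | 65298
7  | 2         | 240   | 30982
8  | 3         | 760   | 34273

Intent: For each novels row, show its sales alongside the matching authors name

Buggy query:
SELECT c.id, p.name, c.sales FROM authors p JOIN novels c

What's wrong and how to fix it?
Bug: Missing join condition: each novels row is matched to all authors rows instead of just its own

Fix: Specify the join condition linking the foreign key to the parent id

Corrected query:
SELECT c.id, p.name, c.sales FROM authors p JOIN novels c ON c.author_id = p.id

Result:
id | name    | sales
---+---------+------
1  | Tolkien | 55221
2  | Asimov  | 1990 
3  | Austen  | 53445
4  | Austen  | 55224
5  | Austen  | 23015
6  | Austen  | 65298
7  | Tolkien | 30982
8  | Asimov  | 34273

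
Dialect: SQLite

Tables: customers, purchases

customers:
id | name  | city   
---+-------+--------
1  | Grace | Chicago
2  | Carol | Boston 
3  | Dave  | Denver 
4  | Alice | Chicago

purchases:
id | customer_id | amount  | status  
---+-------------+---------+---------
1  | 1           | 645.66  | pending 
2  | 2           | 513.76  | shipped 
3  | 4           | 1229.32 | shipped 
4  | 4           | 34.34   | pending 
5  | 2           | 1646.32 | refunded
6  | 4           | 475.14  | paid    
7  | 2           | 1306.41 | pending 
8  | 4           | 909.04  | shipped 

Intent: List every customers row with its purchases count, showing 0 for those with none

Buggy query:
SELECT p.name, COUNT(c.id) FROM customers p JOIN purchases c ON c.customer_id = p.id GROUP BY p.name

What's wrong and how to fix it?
Bug: INNER JOIN drops customers rows that have no matching purchases rows

Fix: Switch to LEFT JOIN to retain unmatched parent rows

Corrected query:
SELECT p.name, COUNT(c.id) FROM customers p LEFT JOIN purchases c ON c.customer_id = p.id GROUP BY p.name

Result:
name  | COUNT(c.id)
------+------------
Alice | 4          
Carol | 3          
Dave  | 0          
Grace | 1          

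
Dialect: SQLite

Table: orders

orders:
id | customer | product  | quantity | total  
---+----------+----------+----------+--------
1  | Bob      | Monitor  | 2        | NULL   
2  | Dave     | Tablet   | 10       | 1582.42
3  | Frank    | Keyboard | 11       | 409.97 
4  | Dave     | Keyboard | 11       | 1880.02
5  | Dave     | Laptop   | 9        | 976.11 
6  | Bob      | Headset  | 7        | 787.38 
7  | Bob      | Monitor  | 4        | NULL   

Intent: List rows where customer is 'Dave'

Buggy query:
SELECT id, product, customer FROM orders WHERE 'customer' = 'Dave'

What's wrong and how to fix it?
Bug: Single quotes denote string literals in SQL; the column name is being compared as a constant string

Fix: Remove the quotes around the column name (or use double quotes for an identifier)

Corrected query:
SELECT id, product, customer FROM orders WHERE customer = 'Dave'

Result:
id | product  | customer
---+----------+---------
2  | Tablet   | Dave    
4  | Keyboard | Dave    
5  | Laptop   | Dave    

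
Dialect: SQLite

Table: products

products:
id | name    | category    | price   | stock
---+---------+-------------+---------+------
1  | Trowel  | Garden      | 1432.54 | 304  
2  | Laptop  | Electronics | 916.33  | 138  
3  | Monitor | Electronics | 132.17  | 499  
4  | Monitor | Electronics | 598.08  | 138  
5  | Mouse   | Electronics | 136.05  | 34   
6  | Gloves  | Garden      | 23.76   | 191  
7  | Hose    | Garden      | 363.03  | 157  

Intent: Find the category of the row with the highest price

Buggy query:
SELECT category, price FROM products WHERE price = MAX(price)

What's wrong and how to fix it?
Bug: WHERE is evaluated per row; an aggregate over the whole table isn't defined there

Fix: Wrap MAX in a scalar subquery so WHERE compares against a single value

Corrected query:
SELECT category, price FROM products WHERE price = (SELECT MAX(price) FROM products)

Result:
category | price  
---------+--------
Garden   | 1432.54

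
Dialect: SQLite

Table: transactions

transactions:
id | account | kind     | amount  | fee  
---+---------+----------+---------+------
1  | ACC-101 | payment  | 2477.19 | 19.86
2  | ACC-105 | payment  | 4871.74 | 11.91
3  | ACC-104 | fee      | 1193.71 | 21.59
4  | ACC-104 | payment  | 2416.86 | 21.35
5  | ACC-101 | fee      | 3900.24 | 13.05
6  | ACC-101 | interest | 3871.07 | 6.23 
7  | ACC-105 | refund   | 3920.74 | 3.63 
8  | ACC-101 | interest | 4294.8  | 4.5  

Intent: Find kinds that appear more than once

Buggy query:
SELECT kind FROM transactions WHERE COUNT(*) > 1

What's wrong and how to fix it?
Bug: COUNT(*) is an aggregate and cannot be used in WHERE

Fix: Group first, then use HAVING for the count condition

Corrected query:
SELECT kind FROM transactions GROUP BY kind HAVING COUNT(*) > 1

Result:
kind    
--------
fee     
interest
payment 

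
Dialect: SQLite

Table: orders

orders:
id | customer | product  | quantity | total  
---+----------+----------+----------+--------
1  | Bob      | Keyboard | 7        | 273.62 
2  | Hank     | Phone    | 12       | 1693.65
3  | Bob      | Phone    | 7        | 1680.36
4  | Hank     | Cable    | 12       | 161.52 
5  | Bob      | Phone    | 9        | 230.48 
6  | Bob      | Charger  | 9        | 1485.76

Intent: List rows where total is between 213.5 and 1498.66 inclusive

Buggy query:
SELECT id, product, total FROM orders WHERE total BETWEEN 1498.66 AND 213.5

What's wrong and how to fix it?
Bug: BETWEEN expects the lower bound first; with 1498.66 AND 213.5 the range is empty

Fix: Write BETWEEN 213.5 AND 1498.66

Corrected query:
SELECT id, product, total FROM orders WHERE total BETWEEN 213.5 AND 1498.66

Result:
id | product  | total  
---+----------+--------
1  | Keyboard | 273.62 
5  | Phone    | 230.48 
6  | Charger  | 1485.76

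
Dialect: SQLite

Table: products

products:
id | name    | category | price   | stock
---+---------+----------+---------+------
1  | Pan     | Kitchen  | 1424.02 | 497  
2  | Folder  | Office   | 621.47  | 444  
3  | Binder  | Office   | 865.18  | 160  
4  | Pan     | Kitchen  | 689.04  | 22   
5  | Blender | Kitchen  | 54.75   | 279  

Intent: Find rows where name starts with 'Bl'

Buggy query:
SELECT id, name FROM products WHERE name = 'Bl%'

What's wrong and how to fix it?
Bug: Wildcards only work with LIKE; '=' treats '%' as a literal character

Fix: Use LIKE for wildcard pattern matching

Corrected query:
SELECT id, name FROM products WHERE name LIKE 'Bl%'

Result:
id | name   
---+--------
5  | Blender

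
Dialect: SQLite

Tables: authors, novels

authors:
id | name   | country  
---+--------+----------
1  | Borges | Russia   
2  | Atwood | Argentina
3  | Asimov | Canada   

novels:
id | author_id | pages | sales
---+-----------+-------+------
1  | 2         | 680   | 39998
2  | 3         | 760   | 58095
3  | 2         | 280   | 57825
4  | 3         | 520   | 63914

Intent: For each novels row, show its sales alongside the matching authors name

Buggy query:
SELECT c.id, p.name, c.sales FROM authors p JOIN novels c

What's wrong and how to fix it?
Bug: Missing join condition: each novels row is matched to all authors rows instead of just its own

Fix: Specify the join condition linking the foreign key to the parent id

Corrected query:
SELECT c.id, p.name, c.sales FROM authors p JOIN novels c ON c.author_id = p.id

Result:
id | name   | sales
---+--------+------
1  | Atwood | 39998
2  | Asimov | 58095
3  | Atwood | 57825
4  | Asimov | 63914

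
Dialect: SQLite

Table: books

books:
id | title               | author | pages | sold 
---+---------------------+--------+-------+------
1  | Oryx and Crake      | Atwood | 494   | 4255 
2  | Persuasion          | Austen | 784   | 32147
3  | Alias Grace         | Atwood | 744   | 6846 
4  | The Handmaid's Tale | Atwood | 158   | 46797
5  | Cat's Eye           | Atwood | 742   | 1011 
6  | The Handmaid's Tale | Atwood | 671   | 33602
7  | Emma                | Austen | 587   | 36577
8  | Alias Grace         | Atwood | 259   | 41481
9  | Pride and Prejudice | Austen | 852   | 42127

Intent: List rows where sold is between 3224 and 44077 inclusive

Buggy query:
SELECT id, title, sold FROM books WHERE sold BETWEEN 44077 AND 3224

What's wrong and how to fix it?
Bug: BETWEEN expects the lower bound first; with 44077 AND 3224 the range is empty

Fix: Write BETWEEN 3224 AND 44077

Corrected query:
SELECT id, title, sold FROM books WHERE sold BETWEEN 3224 AND 44077

Result:
id | title               | sold 
---+---------------------+------
1  | Oryx and Crake      | 4255 
2  | Persuasion          | 32147
3  | Alias Grace         | 6846 
6  | The Handmaid's Tale | 33602
7  | Emma                | 36577
8  | Alias Grace         | 41481
9  | Pride and Prejudice | 42127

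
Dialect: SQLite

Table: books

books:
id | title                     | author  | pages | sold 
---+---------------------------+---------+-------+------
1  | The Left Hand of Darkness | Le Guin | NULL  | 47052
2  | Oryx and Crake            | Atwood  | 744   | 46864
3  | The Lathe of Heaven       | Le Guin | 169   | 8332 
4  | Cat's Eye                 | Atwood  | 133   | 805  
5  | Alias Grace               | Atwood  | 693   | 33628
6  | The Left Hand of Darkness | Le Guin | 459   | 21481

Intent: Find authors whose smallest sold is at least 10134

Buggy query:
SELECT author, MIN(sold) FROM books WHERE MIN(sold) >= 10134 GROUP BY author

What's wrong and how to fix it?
Bug: Aggregates like MIN are computed per group after WHERE runs

Fix: Replace WHERE with HAVING after the GROUP BY

Corrected query:
SELECT author, MIN(sold) FROM books GROUP BY author HAVING MIN(sold) >= 10134

Result:
(no rows)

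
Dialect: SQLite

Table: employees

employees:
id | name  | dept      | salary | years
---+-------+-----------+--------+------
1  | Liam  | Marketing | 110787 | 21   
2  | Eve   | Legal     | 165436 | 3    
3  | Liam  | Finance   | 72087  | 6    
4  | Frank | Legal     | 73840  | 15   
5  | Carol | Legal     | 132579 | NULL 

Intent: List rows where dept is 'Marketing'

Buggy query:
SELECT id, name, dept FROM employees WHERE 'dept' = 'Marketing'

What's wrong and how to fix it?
Bug: 'dept' in single quotes is a string literal, not the column; the comparison is literal-vs-literal and never true

Fix: Remove the quotes around the column name (or use double quotes for an identifier)

Corrected query:
SELECT id, name, dept FROM employees WHERE dept = 'Marketing'

Result:
id | name | dept     
---+------+----------
1  | Liam | Marketing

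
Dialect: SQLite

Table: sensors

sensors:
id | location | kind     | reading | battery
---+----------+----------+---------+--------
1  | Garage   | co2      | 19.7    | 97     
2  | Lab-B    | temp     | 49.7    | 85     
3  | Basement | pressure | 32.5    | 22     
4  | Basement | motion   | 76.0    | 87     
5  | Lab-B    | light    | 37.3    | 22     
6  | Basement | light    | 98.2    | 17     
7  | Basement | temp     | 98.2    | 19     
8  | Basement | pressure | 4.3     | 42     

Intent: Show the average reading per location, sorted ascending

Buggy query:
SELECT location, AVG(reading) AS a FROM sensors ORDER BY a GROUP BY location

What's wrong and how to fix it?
Bug: GROUP BY must precede ORDER BY

Fix: Reorder: SELECT … FROM … GROUP BY … ORDER BY …

Corrected query:
SELECT location, AVG(reading) AS a FROM sensors GROUP BY location ORDER BY a

Result:
location | a    
---------+------
Garage   | 19.7 
Lab-B    | 43.5 
Basement | 61.84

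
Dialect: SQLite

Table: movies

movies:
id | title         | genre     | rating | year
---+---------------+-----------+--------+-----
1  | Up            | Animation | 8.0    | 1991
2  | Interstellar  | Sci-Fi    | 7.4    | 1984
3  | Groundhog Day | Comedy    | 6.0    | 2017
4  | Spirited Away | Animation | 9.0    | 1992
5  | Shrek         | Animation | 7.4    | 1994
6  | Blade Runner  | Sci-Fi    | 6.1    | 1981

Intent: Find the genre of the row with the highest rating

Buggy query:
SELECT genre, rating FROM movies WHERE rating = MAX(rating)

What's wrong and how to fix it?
Bug: WHERE is evaluated per row; an aggregate over the whole table isn't defined there

Fix: Use a subquery: WHERE rating = (SELECT MAX(rating) FROM movies)

Corrected query:
SELECT genre, rating FROM movies WHERE rating = (SELECT MAX(rating) FROM movies)

Result:
genre     | rating
----------+-------
Animation | 9     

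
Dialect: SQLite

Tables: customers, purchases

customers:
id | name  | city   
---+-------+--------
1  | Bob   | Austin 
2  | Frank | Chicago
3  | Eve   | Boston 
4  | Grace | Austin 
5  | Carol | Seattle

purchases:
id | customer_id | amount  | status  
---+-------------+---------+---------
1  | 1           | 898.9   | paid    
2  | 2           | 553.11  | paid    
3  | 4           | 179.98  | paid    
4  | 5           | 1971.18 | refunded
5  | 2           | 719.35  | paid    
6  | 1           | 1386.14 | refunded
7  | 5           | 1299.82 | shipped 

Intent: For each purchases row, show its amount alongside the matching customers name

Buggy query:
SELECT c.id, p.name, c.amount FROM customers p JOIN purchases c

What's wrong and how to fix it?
Bug: Missing join condition: each purchases row is matched to all customers rows instead of just its own

Fix: Specify the join condition linking the foreign key to the parent id

Corrected query:
SELECT c.id, p.name, c.amount FROM customers p JOIN purchases c ON c.customer_id = p.id

Result:
id | name  | amount 
---+-------+--------
1  | Bob   | 898.9  
2  | Frank | 553.11 
3  | Grace | 179.98 
4  | Carol | 1971.18
5  | Frank | 719.35 
6  | Bob   | 1386.14
7  | Carol | 1299.82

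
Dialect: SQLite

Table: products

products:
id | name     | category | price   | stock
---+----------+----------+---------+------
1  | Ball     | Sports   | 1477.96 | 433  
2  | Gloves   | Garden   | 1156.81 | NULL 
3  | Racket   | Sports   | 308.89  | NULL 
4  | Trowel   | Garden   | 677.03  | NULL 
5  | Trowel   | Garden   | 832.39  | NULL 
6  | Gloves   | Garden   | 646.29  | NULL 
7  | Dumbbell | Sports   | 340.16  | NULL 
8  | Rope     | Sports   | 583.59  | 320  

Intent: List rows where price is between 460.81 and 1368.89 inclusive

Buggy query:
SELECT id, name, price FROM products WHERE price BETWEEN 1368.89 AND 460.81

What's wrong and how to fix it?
Bug: BETWEEN expects the lower bound first; with 1368.89 AND 460.81 the range is empty

Fix: Swap the bounds so the smaller value comes first

Corrected query:
SELECT id, name, price FROM products WHERE price BETWEEN 460.81 AND 1368.89

Result:
id | name   | price  
---+--------+--------
2  | Gloves | 1156.81
4  | Trowel | 677.03 
5  | Trowel | 832.39 
6  | Gloves | 646.29 
8  | Rope   | 583.59 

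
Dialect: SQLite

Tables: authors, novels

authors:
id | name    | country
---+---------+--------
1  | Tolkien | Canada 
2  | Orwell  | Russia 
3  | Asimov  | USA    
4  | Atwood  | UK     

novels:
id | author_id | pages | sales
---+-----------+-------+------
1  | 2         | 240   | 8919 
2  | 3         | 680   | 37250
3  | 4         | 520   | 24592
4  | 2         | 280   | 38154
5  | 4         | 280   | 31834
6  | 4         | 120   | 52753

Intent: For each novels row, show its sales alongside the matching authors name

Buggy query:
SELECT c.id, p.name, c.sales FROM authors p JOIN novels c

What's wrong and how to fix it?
Bug: Missing join condition: each novels row is matched to all authors rows instead of just its own

Fix: Add ON c.author_id = p.id to the JOIN

Corrected query:
SELECT c.id, p.name, c.sales FROM authors p JOIN novels c ON c.author_id = p.id

Result:
id | name   | sales
---+--------+------
1  | Orwell | 8919 
2  | Asimov | 37250
3  | Atwood | 24592
4  | Orwell | 38154
5  | Atwood | 31834
6  | Atwood | 52753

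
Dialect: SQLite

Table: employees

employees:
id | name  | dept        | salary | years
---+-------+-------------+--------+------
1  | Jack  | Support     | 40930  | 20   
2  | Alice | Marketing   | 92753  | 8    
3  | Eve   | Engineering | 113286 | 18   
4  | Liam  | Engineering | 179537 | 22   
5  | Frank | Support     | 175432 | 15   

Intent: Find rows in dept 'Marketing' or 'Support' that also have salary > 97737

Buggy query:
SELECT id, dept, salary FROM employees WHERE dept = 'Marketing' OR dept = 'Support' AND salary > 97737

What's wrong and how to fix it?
Bug: Without parentheses, AND is evaluated before OR, so the salary filter only applies to the 'Support' branch

Fix: Add parentheses around the OR so the AND applies to both alternatives

Corrected query:
SELECT id, dept, salary FROM employees WHERE (dept = 'Marketing' OR dept = 'Support') AND salary > 97737

Result:
id | dept    | salary
---+---------+-------
5  | Support | 175432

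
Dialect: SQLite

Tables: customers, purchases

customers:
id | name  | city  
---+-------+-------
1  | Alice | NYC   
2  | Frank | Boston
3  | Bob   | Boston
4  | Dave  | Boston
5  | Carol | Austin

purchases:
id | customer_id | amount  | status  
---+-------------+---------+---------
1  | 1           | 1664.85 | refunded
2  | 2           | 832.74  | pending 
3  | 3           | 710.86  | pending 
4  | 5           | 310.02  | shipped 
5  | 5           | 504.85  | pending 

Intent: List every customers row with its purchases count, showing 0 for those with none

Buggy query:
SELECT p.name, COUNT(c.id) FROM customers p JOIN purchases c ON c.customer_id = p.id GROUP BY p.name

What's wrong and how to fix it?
Bug: INNER JOIN drops customers rows that have no matching purchases rows

Fix: Switch to LEFT JOIN to retain unmatched parent rows

Corrected query:
SELECT p.name, COUNT(c.id) FROM customers p LEFT JOIN purchases c ON c.customer_id = p.id GROUP BY p.name

Result:
name  | COUNT(c.id)
------+------------
Alice | 1          
Bob   | 1          
Carol | 2          
Dave  | 0          
Frank | 1          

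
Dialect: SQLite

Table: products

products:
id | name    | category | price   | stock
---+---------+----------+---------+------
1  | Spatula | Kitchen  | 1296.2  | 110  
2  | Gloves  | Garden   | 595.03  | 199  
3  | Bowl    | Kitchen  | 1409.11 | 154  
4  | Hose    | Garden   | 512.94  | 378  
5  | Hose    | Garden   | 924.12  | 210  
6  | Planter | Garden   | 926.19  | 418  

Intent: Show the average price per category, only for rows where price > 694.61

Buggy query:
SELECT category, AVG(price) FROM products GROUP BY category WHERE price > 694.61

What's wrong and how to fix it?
Bug: WHERE cannot follow GROUP BY

Fix: Move the WHERE clause before GROUP BY

Corrected query:
SELECT category, AVG(price) FROM products WHERE price > 694.61 GROUP BY category

Result:
category | AVG(price)
---------+-----------
Garden   | 925.155   
Kitchen  | 1352.655  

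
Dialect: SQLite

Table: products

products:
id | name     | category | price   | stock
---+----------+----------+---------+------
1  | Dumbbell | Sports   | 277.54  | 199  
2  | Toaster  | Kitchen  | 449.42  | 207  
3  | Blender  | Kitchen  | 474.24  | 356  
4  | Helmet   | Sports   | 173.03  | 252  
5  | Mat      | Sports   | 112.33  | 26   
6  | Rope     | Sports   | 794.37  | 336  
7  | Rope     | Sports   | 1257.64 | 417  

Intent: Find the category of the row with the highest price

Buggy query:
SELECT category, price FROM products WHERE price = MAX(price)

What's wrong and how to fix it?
Bug: MAX(price) is an aggregate and cannot be used directly in WHERE

Fix: Use a subquery: WHERE price = (SELECT MAX(price) FROM products)

Corrected query:
SELECT category, price FROM products WHERE price = (SELECT MAX(price) FROM products)

Result:
category | price  
---------+--------
Sports   | 1257.64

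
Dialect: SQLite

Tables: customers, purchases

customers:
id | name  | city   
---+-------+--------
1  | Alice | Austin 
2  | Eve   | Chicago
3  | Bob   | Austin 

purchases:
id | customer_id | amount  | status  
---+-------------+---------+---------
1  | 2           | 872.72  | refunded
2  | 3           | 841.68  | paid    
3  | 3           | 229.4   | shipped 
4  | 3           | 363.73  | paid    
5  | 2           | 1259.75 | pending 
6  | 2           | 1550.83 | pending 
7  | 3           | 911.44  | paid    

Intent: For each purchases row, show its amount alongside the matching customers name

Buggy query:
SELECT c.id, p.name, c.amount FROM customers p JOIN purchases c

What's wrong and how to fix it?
Bug: Missing join condition: each purchases row is matched to all customers rows instead of just its own

Fix: Specify the join condition linking the foreign key to the parent id

Corrected query:
SELECT c.id, p.name, c.amount FROM customers p JOIN purchases c ON c.customer_id = p.id

Result:
id | name | amount 
---+------+--------
1  | Eve  | 872.72 
2  | Bob  | 841.68 
3  | Bob  | 229.4  
4  | Bob  | 363.73 
5  | Eve  | 1259.75
6  | Eve  | 1550.83
7  | Bob  | 911.44 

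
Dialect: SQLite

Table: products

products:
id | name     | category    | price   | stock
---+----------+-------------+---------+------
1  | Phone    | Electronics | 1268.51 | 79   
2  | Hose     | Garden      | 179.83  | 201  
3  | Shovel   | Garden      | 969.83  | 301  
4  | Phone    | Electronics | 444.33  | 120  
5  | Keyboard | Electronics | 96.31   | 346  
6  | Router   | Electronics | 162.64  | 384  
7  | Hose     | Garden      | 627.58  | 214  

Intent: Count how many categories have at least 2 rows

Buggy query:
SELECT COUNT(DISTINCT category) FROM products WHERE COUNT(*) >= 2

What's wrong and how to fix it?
Bug: WHERE filters individual rows, not groups, so a group-level COUNT is invalid there

Fix: Group first with HAVING COUNT(*) >= 2, then COUNT the resulting groups

Corrected query:
SELECT COUNT(*) FROM (SELECT category FROM products GROUP BY category HAVING COUNT(*) >= 2)

Result:
COUNT(*)
--------
2       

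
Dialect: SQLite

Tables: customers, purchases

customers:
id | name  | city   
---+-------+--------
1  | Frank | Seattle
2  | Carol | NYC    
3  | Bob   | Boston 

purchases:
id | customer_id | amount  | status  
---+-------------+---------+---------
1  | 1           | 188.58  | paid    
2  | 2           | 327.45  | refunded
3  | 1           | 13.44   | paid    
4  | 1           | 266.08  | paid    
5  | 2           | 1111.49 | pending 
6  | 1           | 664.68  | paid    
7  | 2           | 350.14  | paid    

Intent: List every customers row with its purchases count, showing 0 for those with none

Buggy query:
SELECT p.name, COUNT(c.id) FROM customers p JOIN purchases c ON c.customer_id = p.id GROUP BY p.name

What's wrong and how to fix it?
Bug: INNER JOIN drops customers rows that have no matching purchases rows

Fix: Use LEFT JOIN so parents without children still appear (COUNT(c.id) gives 0)

Corrected query:
SELECT p.name, COUNT(c.id) FROM customers p LEFT JOIN purchases c ON c.customer_id = p.id GROUP BY p.name

Result:
name  | COUNT(c.id)
------+------------
Bob   | 0          
Carol | 3          
Frank | 4          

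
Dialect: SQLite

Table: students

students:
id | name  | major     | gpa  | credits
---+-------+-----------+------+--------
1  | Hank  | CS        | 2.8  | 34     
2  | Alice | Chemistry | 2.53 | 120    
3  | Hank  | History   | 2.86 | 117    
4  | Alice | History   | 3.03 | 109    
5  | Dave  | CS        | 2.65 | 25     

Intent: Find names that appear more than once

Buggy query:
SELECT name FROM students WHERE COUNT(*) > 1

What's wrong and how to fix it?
Bug: COUNT(*) is an aggregate and cannot be used in WHERE

Fix: GROUP BY name, then filter groups with HAVING COUNT(*) > 1

Corrected query:
SELECT name FROM students GROUP BY name HAVING COUNT(*) > 1

Result:
name 
-----
Alice
Hank 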